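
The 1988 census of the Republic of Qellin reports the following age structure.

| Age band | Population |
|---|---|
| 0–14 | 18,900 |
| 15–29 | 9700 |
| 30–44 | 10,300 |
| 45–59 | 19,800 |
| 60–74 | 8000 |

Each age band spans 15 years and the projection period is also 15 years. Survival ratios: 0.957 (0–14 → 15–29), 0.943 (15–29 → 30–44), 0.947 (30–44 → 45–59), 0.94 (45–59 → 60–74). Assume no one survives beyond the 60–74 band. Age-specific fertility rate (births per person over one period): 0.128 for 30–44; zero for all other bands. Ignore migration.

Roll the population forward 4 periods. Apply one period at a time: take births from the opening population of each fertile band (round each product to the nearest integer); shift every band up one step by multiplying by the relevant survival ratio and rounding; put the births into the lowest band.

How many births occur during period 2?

1171

(Bands numbered youngest = 1 to oldest = 5.)
After projecting period 1:
Births: 10300 * 0.128 = 1318
Band 2: 18900 * 0.957 = 18087
Band 3: 9700 * 0.943 = 9147
Band 4: 10300 * 0.947 = 9754
Band 5: 19800 * 0.94 = 18612
Giving 1318 / 18087 / 9147 / 9754 / 18612.
After projecting period 2:
Births: 9147 * 0.128 = 1171
Band 2: 1318 * 0.957 = 1261
Band 3: 18087 * 0.943 = 17056
Band 4: 9147 * 0.947 = 8662
Band 5: 9754 * 0.94 = 9169
Giving 1171 / 1261 / 17056 / 8662 / 9169.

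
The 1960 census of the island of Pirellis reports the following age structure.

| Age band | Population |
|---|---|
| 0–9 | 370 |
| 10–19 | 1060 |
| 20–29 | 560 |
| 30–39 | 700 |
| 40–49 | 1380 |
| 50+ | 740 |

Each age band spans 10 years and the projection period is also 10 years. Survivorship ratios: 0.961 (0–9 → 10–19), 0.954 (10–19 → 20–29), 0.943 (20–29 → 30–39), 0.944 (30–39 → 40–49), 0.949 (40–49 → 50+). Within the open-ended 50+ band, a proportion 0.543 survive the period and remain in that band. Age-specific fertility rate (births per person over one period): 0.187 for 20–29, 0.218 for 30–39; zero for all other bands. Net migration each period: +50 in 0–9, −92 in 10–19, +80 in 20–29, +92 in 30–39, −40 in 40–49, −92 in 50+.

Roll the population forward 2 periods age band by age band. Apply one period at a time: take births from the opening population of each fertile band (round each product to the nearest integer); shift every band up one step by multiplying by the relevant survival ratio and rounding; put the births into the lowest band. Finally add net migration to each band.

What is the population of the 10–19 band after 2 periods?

204

(Bands numbered youngest = 1 to oldest = 6.)
— Period 1 —
Births: 560 × 0.187 = 105 ; 700 × 0.218 = 153 → total 258
Band 2: 370 × 0.961 = 356
Band 3: 1060 × 0.954 = 1011
Band 4: 560 × 0.943 = 528
Band 5: 700 × 0.944 = 661
Band 6: 1380 × 0.949 + 740 × 0.543 = 1310 + 402 = 1712
Net migration: Band 1 + 50 → 308; Band 2 − 92 → 264; Band 3 + 80 → 1091; Band 4 + 92 → 620; Band 5 − 40 → 621; Band 6 − 92 → 1620
Population now: 0–9=308, 10–19=264, 20–29=1091, 30–39=620, 40–49=621, 50+=1620
— Period 2 —
Births: 1091 × 0.187 = 204 ; 620 × 0.218 = 135 → total 339
Band 2: 308 × 0.961 = 296
Band 3: 264 × 0.954 = 252
Band 4: 1091 × 0.943 = 1029
Band 5: 620 × 0.944 = 585
Band 6: 621 × 0.949 + 1620 × 0.543 = 589 + 880 = 1469
Net migration: Band 1 + 50 → 389; Band 2 − 92 → 204; Band 3 + 80 → 332; Band 4 + 92 → 1121; Band 5 − 40 → 545; Band 6 − 92 → 1377
Population now: 0–9=389, 10–19=204, 20–29=332, 30–39=1121, 40–49=545, 50+=1377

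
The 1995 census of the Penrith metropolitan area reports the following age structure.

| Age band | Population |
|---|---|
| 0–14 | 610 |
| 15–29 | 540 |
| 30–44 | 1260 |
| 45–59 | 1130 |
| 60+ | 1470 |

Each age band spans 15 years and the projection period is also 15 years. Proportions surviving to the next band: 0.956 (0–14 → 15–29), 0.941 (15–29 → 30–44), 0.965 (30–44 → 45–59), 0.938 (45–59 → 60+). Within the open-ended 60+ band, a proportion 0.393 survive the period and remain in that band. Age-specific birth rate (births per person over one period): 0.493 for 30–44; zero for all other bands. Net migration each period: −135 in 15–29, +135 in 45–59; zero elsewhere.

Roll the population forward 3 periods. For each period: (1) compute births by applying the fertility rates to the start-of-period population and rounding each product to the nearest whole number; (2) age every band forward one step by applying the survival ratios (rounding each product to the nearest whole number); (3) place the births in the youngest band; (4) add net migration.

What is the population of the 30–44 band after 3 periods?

432

Period 1:
Births: 1260 × 0.493 = 621
15–29: 610 × 0.956 = 583
30–44: 540 × 0.941 = 508
45–59: 1260 × 0.965 = 1216
60+: 1130 × 0.938 + 1470 × 0.393 = 1060 + 578 = 1638
Net migration: 15–29 − 135 → 448; 45–59 + 135 → 1351
Giving 621 / 448 / 508 / 1351 / 1638.
Period 2:
Births: 508 × 0.493 = 250
15–29: 621 × 0.956 = 594
30–44: 448 × 0.941 = 422
45–59: 508 × 0.965 = 490
60+: 1351 × 0.938 + 1638 × 0.393 = 1267 + 644 = 1911
Net migration: 15–29 − 135 → 459; 45–59 + 135 → 625
Giving 250 / 459 / 422 / 625 / 1911.
Period 3:
Births: 422 × 0.493 = 208
15–29: 250 × 0.956 = 239
30–44: 459 × 0.941 = 432
45–59: 422 × 0.965 = 407
60+: 625 × 0.938 + 1911 × 0.393 = 586 + 751 = 1337
Net migration: 15–29 − 135 → 104; 45–59 + 135 → 542
Giving 208 / 104 / 432 / 542 / 1337.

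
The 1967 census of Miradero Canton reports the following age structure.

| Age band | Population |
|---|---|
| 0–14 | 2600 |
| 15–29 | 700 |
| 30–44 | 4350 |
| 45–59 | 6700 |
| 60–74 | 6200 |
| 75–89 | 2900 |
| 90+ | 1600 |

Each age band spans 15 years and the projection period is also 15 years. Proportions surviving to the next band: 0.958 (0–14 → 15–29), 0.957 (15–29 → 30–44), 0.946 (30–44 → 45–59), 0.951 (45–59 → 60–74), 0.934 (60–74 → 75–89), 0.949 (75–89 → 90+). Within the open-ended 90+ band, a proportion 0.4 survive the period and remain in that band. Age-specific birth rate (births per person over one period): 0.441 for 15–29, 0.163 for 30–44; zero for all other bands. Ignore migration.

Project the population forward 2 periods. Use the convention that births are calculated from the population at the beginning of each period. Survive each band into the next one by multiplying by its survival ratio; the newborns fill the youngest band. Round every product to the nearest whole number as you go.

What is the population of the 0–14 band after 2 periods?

Let band 1 be 0–14 through band 7 = 90+.
— Period 1 —
Births: 700 * 0.441 = 309 ; 4350 * 0.163 = 709 ⇒ total 1018
Band 2: 2600 * 0.958 = 2491
Band 3: 700 * 0.957 = 670
Band 4: 4350 * 0.946 = 4115
Band 5: 6700 * 0.951 = 6372
Band 6: 6200 * 0.934 = 5791
Band 7: 2900 * 0.949 + 1600 * 0.4 = 2752 + 640 = 3392
Population now: 0–14=1018, 15–29=2491, 30–44=670, 45–59=4115, 60–74=6372, 75–89=5791, 90+=3392
— Period 2 —
Births: 2491 * 0.441 = 1099 ; 670 * 0.163 = 109 ⇒ total 1208
Band 2: 1018 * 0.958 = 975
Band 3: 2491 * 0.957 = 2384
Band 4: 670 * 0.946 = 634
Band 5: 4115 * 0.951 = 3913
Band 6: 6372 * 0.934 = 5951
Band 7: 5791 * 0.949 + 3392 * 0.4 = 5496 + 1357 = 6853
Population now: 0–14=1208, 15–29=975, 30–44=2384, 45–59=634, 60–74=3913, 75–89=5951, 90+=6853

1208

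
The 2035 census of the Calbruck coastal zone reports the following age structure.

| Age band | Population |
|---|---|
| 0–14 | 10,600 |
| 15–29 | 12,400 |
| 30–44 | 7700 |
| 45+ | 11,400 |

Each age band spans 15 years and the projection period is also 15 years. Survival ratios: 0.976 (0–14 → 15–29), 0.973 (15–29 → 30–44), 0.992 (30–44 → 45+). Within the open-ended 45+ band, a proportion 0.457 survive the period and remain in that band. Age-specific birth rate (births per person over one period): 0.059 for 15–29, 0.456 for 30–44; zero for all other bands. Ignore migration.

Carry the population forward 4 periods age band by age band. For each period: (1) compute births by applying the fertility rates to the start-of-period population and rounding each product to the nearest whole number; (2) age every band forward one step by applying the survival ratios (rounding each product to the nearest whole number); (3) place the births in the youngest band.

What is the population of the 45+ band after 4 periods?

12287

Period 1:
Births: 12400 × 0.059 = 732, 7700 × 0.456 = 3511 → total 4243
15–29: 10600 × 0.976 = 10346
30–44: 12400 × 0.973 = 12065
45+: 7700 × 0.992 + 11400 × 0.457 = 7638 + 5210 = 12848
Giving 4243 / 10346 / 12065 / 12848.
Period 2:
Births: 10346 × 0.059 = 610, 12065 × 0.456 = 5502 → total 6112
15–29: 4243 × 0.976 = 4141
30–44: 10346 × 0.973 = 10067
45+: 12065 × 0.992 + 12848 × 0.457 = 11968 + 5872 = 17840
Giving 6112 / 4141 / 10067 / 17840.
Period 3:
Births: 4141 × 0.059 = 244, 10067 × 0.456 = 4591 → total 4835
15–29: 6112 × 0.976 = 5965
30–44: 4141 × 0.973 = 4029
45+: 10067 × 0.992 + 17840 × 0.457 = 9986 + 8153 = 18139
Giving 4835 / 5965 / 4029 / 18139.
Period 4:
Births: 5965 × 0.059 = 352, 4029 × 0.456 = 1837 → total 2189
15–29: 4835 × 0.976 = 4719
30–44: 5965 × 0.973 = 5804
45+: 4029 × 0.992 + 18139 × 0.457 = 3997 + 8290 = 12287
Giving 2189 / 4719 / 5804 / 12287.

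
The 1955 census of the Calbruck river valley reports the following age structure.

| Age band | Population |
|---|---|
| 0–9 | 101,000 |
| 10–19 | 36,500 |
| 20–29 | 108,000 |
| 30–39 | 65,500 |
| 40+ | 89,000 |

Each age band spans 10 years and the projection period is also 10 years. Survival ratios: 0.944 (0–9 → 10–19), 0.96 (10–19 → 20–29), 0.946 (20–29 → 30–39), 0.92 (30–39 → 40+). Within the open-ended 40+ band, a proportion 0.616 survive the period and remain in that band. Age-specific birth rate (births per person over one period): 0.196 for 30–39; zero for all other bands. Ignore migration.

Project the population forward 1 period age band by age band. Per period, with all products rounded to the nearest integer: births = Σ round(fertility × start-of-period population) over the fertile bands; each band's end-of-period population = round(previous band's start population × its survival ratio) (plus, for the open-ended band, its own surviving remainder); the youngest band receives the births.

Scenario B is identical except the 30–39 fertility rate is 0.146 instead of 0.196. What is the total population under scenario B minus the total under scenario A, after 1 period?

After projecting period 1:
Births: 65500 * 0.196 = 12838
10–19: 101000 * 0.944 = 95344
20–29: 36500 * 0.96 = 35040
30–39: 108000 * 0.946 = 102168
40+: 65500 * 0.92 + 89000 * 0.616 = 60260 + 54824 = 115084
End of period: [12838, 95344, 35040, 102168, 115084]
Scenario A total after 1 period: 360474
Scenario B projection —
After projecting period 1:
Births: 65500 * 0.146 = 9563
10–19: 101000 * 0.944 = 95344
20–29: 36500 * 0.96 = 35040
30–39: 108000 * 0.946 = 102168
40+: 65500 * 0.92 + 89000 * 0.616 = 60260 + 54824 = 115084
End of period: [9563, 95344, 35040, 102168, 115084]
Scenario B total after 1 period: 357199
Difference B − A = 357199 − 360474 = -3275

-3275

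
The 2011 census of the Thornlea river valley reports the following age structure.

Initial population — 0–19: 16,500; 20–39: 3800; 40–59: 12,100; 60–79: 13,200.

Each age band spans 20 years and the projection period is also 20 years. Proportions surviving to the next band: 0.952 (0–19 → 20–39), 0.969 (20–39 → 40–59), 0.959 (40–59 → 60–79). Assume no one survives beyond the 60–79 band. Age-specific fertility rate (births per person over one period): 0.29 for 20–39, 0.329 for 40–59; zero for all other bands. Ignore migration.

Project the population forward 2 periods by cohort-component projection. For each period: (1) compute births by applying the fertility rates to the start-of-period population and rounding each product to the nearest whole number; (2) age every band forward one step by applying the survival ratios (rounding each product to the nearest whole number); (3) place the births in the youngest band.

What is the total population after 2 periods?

Period 1.
Births: 3800 × 0.29 = 1102  |  12100 × 0.329 = 3981 → total 5083
20–39: 16500 × 0.952 = 15708
40–59: 3800 × 0.969 = 3682
60–79: 12100 × 0.959 = 11604
End of period: [5083, 15708, 3682, 11604]
Period 2.
Births: 15708 × 0.29 = 4555  |  3682 × 0.329 = 1211 → total 5766
20–39: 5083 × 0.952 = 4839
40–59: 15708 × 0.969 = 15221
60–79: 3682 × 0.959 = 3531
End of period: [5766, 4839, 15221, 3531]
Total after period 2: 5766 + 4839 + 15221 + 3531 = 29357

29357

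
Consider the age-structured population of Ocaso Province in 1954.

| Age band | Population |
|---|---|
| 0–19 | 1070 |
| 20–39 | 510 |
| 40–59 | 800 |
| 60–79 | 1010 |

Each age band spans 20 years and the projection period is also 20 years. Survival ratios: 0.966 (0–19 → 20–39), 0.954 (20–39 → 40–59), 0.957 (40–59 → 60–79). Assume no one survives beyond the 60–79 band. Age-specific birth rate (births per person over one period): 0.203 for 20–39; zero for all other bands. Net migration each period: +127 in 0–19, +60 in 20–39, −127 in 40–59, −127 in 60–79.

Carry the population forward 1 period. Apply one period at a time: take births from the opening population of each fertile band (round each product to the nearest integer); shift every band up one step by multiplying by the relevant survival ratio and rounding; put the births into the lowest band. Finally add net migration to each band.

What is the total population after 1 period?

2324

(Bands numbered youngest = 1 to oldest = 4.)
Period 1:
Births: 510 * 0.203 = 104
Band 2: 1070 * 0.966 = 1034
Band 3: 510 * 0.954 = 487
Band 4: 800 * 0.957 = 766
Net migration: Band 1 + 127 → 231; Band 2 + 60 → 1094; Band 3 − 127 → 360; Band 4 − 127 → 639
→ [231, 1094, 360, 639]
Total after period 1: 231 + 1094 + 360 + 639 = 2324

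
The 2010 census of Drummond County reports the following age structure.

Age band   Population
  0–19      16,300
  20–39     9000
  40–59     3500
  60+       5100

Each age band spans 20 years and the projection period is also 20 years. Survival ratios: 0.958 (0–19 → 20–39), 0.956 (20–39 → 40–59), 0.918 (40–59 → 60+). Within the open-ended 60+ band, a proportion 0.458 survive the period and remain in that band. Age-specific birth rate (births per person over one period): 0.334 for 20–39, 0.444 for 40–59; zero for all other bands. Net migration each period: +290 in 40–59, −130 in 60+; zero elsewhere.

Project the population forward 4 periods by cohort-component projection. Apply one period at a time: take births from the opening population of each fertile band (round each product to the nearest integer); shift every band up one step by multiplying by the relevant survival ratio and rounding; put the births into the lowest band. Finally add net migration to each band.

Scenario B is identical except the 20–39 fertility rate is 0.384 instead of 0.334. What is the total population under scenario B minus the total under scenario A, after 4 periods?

2371

Period 1:
Births: 9000 × 0.334 = 3006, 3500 × 0.444 = 1554 → 4560
20–39: 16300 × 0.958 = 15615
40–59: 9000 × 0.956 = 8604
60+: 3500 × 0.918 + 5100 × 0.458 = 3213 + 2336 = 5549
Net migration: 40–59 + 290 → 8894; 60+ − 130 → 5419
→ [4560, 15615, 8894, 5419]
Period 2:
Births: 15615 × 0.334 = 5215, 8894 × 0.444 = 3949 → 9164
20–39: 4560 × 0.958 = 4368
40–59: 15615 × 0.956 = 14928
60+: 8894 × 0.918 + 5419 × 0.458 = 8165 + 2482 = 10647
Net migration: 40–59 + 290 → 15218; 60+ − 130 → 10517
→ [9164, 4368, 15218, 10517]
Period 3:
Births: 4368 × 0.334 = 1459, 15218 × 0.444 = 6757 → 8216
20–39: 9164 × 0.958 = 8779
40–59: 4368 × 0.956 = 4176
60+: 15218 × 0.918 + 10517 × 0.458 = 13970 + 4817 = 18787
Net migration: 40–59 + 290 → 4466; 60+ − 130 → 18657
→ [8216, 8779, 4466, 18657]
Period 4:
Births: 8779 × 0.334 = 2932, 4466 × 0.444 = 1983 → 4915
20–39: 8216 × 0.958 = 7871
40–59: 8779 × 0.956 = 8393
60+: 4466 × 0.918 + 18657 × 0.458 = 4100 + 8545 = 12645
Net migration: 40–59 + 290 → 8683; 60+ − 130 → 12515
→ [4915, 7871, 8683, 12515]
Scenario A total after 4 periods: 33984
Scenario B projection —
Period 1:
Births: 9000 × 0.384 = 3456, 3500 × 0.444 = 1554 → 5010
20–39: 16300 × 0.958 = 15615
40–59: 9000 × 0.956 = 8604
60+: 3500 × 0.918 + 5100 × 0.458 = 3213 + 2336 = 5549
Net migration: 40–59 + 290 → 8894; 60+ − 130 → 5419
→ [5010, 15615, 8894, 5419]
Period 2:
Births: 15615 × 0.384 = 5996, 8894 × 0.444 = 3949 → 9945
20–39: 5010 × 0.958 = 4800
40–59: 15615 × 0.956 = 14928
60+: 8894 × 0.918 + 5419 × 0.458 = 8165 + 2482 = 10647
Net migration: 40–59 + 290 → 15218; 60+ − 130 → 10517
→ [9945, 4800, 15218, 10517]
Period 3:
Births: 4800 × 0.384 = 1843, 15218 × 0.444 = 6757 → 8600
20–39: 9945 × 0.958 = 9527
40–59: 4800 × 0.956 = 4589
60+: 15218 × 0.918 + 10517 × 0.458 = 13970 + 4817 = 18787
Net migration: 40–59 + 290 → 4879; 60+ − 130 → 18657
→ [8600, 9527, 4879, 18657]
Period 4:
Births: 9527 × 0.384 = 3658, 4879 × 0.444 = 2166 → 5824
20–39: 8600 × 0.958 = 8239
40–59: 9527 × 0.956 = 9108
60+: 4879 × 0.918 + 18657 × 0.458 = 4479 + 8545 = 13024
Net migration: 40–59 + 290 → 9398; 60+ − 130 → 12894
→ [5824, 8239, 9398, 12894]
Scenario B total after 4 periods: 36355
Difference B − A = 36355 − 33984 = 2371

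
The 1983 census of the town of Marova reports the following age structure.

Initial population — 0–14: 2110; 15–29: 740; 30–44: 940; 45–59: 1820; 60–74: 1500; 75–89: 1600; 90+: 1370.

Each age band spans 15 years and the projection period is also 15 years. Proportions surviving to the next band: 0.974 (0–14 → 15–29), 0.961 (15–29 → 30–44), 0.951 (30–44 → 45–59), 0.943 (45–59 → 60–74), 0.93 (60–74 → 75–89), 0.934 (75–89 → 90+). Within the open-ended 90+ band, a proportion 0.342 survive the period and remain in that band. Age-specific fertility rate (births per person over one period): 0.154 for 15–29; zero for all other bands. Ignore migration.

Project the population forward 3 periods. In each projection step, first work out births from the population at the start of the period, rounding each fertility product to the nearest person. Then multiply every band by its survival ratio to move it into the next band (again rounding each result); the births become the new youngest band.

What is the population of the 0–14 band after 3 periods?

17

Period 1.
Births: 740 × 0.154 = 114
15–29: 2110 × 0.974 = 2055
30–44: 740 × 0.961 = 711
45–59: 940 × 0.951 = 894
60–74: 1820 × 0.943 = 1716
75–89: 1500 × 0.93 = 1395
90+: 1600 × 0.934 + 1370 × 0.342 = 1494 + 469 = 1963
→ [114, 2055, 711, 894, 1716, 1395, 1963]
Period 2.
Births: 2055 × 0.154 = 316
15–29: 114 × 0.974 = 111
30–44: 2055 × 0.961 = 1975
45–59: 711 × 0.951 = 676
60–74: 894 × 0.943 = 843
75–89: 1716 × 0.93 = 1596
90+: 1395 × 0.934 + 1963 × 0.342 = 1303 + 671 = 1974
→ [316, 111, 1975, 676, 843, 1596, 1974]
Period 3.
Births: 111 × 0.154 = 17
15–29: 316 × 0.974 = 308
30–44: 111 × 0.961 = 107
45–59: 1975 × 0.951 = 1878
60–74: 676 × 0.943 = 637
75–89: 843 × 0.93 = 784
90+: 1596 × 0.934 + 1974 × 0.342 = 1491 + 675 = 2166
→ [17, 308, 107, 1878, 637, 784, 2166]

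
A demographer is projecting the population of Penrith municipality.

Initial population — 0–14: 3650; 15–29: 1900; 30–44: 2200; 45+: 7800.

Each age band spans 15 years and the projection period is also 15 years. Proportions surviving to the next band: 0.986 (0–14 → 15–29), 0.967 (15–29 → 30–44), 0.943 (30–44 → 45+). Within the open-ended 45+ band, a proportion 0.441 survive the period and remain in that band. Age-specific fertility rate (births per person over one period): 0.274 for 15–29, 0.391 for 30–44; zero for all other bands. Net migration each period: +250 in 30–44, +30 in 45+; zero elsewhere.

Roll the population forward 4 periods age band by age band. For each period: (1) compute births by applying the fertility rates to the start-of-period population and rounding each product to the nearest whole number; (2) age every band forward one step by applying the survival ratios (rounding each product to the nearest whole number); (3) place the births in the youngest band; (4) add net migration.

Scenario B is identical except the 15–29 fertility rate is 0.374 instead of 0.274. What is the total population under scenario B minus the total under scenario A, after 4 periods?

1097

Numbering the bands 1..4 from youngest to oldest:
Period 1:
Births: 1900 * 0.274 = 521  |  2200 * 0.391 = 860 → 1381
Band 2: 3650 * 0.986 = 3599
Band 3: 1900 * 0.967 = 1837
Band 4: 2200 * 0.943 + 7800 * 0.441 = 2075 + 3440 = 5515
Net migration: Band 3 + 250 → 2087; Band 4 + 30 → 5545
End of period: [1381, 3599, 2087, 5545]
Period 2:
Births: 3599 * 0.274 = 986  |  2087 * 0.391 = 816 → 1802
Band 2: 1381 * 0.986 = 1362
Band 3: 3599 * 0.967 = 3480
Band 4: 2087 * 0.943 + 5545 * 0.441 = 1968 + 2445 = 4413
Net migration: Band 3 + 250 → 3730; Band 4 + 30 → 4443
End of period: [1802, 1362, 3730, 4443]
Period 3:
Births: 1362 * 0.274 = 373  |  3730 * 0.391 = 1458 → 1831
Band 2: 1802 * 0.986 = 1777
Band 3: 1362 * 0.967 = 1317
Band 4: 3730 * 0.943 + 4443 * 0.441 = 3517 + 1959 = 5476
Net migration: Band 3 + 250 → 1567; Band 4 + 30 → 5506
End of period: [1831, 1777, 1567, 5506]
Period 4:
Births: 1777 * 0.274 = 487  |  1567 * 0.391 = 613 → 1100
Band 2: 1831 * 0.986 = 1805
Band 3: 1777 * 0.967 = 1718
Band 4: 1567 * 0.943 + 5506 * 0.441 = 1478 + 2428 = 3906
Net migration: Band 3 + 250 → 1968; Band 4 + 30 → 3936
End of period: [1100, 1805, 1968, 3936]
Scenario A total after 4 periods: 8809
Scenario B projection —
Period 1:
Births: 1900 * 0.374 = 711  |  2200 * 0.391 = 860 → 1571
Band 2: 3650 * 0.986 = 3599
Band 3: 1900 * 0.967 = 1837
Band 4: 2200 * 0.943 + 7800 * 0.441 = 2075 + 3440 = 5515
Net migration: Band 3 + 250 → 2087; Band 4 + 30 → 5545
End of period: [1571, 3599, 2087, 5545]
Period 2:
Births: 3599 * 0.374 = 1346  |  2087 * 0.391 = 816 → 2162
Band 2: 1571 * 0.986 = 1549
Band 3: 3599 * 0.967 = 3480
Band 4: 2087 * 0.943 + 5545 * 0.441 = 1968 + 2445 = 4413
Net migration: Band 3 + 250 → 3730; Band 4 + 30 → 4443
End of period: [2162, 1549, 3730, 4443]
Period 3:
Births: 1549 * 0.374 = 579  |  3730 * 0.391 = 1458 → 2037
Band 2: 2162 * 0.986 = 2132
Band 3: 1549 * 0.967 = 1498
Band 4: 3730 * 0.943 + 4443 * 0.441 = 3517 + 1959 = 5476
Net migration: Band 3 + 250 → 1748; Band 4 + 30 → 5506
End of period: [2037, 2132, 1748, 5506]
Period 4:
Births: 2132 * 0.374 = 797  |  1748 * 0.391 = 683 → 1480
Band 2: 2037 * 0.986 = 2008
Band 3: 2132 * 0.967 = 2062
Band 4: 1748 * 0.943 + 5506 * 0.441 = 1648 + 2428 = 4076
Net migration: Band 3 + 250 → 2312; Band 4 + 30 → 4106
End of period: [1480, 2008, 2312, 4106]
Scenario B total after 4 periods: 9906
Difference B − A = 9906 − 8809 = 1097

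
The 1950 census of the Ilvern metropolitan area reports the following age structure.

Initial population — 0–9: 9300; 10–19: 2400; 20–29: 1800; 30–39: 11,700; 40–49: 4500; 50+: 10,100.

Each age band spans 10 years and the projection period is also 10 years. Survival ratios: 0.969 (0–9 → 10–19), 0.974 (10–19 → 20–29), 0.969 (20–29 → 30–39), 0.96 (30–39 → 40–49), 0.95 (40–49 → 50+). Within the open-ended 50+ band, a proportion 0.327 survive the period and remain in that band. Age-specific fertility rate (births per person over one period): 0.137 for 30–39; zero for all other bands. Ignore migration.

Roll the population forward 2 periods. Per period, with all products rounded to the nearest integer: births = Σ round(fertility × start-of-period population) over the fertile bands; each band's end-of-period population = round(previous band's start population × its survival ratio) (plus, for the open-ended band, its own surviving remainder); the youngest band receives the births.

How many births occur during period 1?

1603

Period 1.
Births: 11700 × 0.137 = 1603
10–19: 9300 × 0.969 = 9012
20–29: 2400 × 0.974 = 2338
30–39: 1800 × 0.969 = 1744
40–49: 11700 × 0.96 = 11232
50+: 4500 × 0.95 + 10100 × 0.327 = 4275 + 3303 = 7578
Population now: 0–9=1603, 10–19=9012, 20–29=2338, 30–39=1744, 40–49=11232, 50+=7578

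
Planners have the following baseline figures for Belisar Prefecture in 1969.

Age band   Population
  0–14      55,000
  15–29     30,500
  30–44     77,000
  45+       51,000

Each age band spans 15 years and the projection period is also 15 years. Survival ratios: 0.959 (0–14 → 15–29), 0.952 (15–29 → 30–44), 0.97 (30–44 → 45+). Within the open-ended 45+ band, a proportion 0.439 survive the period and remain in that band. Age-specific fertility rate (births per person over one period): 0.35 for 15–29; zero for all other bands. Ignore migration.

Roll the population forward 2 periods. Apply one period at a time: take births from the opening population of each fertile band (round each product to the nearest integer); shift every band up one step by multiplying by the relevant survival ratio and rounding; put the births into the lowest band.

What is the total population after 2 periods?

149694

Call the bands 1 to 4, youngest first.
[period 1]
Births: 30500 × 0.35 = 10675
Band 2: 55000 × 0.959 = 52745
Band 3: 30500 × 0.952 = 29036
Band 4: 77000 × 0.97 + 51000 × 0.439 = 74690 + 22389 = 97079
Population now: 0–14=10675, 15–29=52745, 30–44=29036, 45+=97079
[period 2]
Births: 52745 × 0.35 = 18461
Band 2: 10675 × 0.959 = 10237
Band 3: 52745 × 0.952 = 50213
Band 4: 29036 × 0.97 + 97079 × 0.439 = 28165 + 42618 = 70783
Population now: 0–14=18461, 15–29=10237, 30–44=50213, 45+=70783
Total after period 2: 18461 + 10237 + 50213 + 70783 = 149694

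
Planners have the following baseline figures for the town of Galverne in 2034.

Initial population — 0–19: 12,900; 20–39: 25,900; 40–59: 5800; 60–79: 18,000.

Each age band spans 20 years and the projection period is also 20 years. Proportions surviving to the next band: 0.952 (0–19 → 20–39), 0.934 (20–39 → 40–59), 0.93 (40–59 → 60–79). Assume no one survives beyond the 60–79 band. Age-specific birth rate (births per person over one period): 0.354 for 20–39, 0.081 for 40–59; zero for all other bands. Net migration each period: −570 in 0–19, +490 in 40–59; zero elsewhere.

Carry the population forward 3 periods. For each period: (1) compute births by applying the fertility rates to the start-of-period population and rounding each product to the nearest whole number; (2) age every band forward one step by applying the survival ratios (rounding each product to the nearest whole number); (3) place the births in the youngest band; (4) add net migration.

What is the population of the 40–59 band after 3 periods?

8554

Period 1:
Births: 25900 × 0.354 = 9169  |  5800 × 0.081 = 470 ⇒ total 9639
20–39: 12900 × 0.952 = 12281
40–59: 25900 × 0.934 = 24191
60–79: 5800 × 0.93 = 5394
Net migration: 0–19 − 570 → 9069; 40–59 + 490 → 24681
Giving 9069 / 12281 / 24681 / 5394.
Period 2:
Births: 12281 × 0.354 = 4347  |  24681 × 0.081 = 1999 ⇒ total 6346
20–39: 9069 × 0.952 = 8634
40–59: 12281 × 0.934 = 11470
60–79: 24681 × 0.93 = 22953
Net migration: 0–19 − 570 → 5776; 40–59 + 490 → 11960
Giving 5776 / 8634 / 11960 / 22953.
Period 3:
Births: 8634 × 0.354 = 3056  |  11960 × 0.081 = 969 ⇒ total 4025
20–39: 5776 × 0.952 = 5499
40–59: 8634 × 0.934 = 8064
60–79: 11960 × 0.93 = 11123
Net migration: 0–19 − 570 → 3455; 40–59 + 490 → 8554
Giving 3455 / 5499 / 8554 / 11123.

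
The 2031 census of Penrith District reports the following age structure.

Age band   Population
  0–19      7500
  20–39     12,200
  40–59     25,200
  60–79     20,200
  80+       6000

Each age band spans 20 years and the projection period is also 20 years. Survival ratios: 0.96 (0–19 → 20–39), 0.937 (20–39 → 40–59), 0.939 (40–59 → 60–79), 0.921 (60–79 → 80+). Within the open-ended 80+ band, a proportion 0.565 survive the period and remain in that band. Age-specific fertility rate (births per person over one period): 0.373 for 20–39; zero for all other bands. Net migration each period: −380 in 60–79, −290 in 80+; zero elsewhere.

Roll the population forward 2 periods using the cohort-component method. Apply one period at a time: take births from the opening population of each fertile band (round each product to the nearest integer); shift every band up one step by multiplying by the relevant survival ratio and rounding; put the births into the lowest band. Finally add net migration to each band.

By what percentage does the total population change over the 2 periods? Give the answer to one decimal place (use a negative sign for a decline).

— Period 1 —
Births: 12200 × 0.373 = 4551
20–39: 7500 × 0.96 = 7200
40–59: 12200 × 0.937 = 11431
60–79: 25200 × 0.939 = 23663
80+: 20200 × 0.921 + 6000 × 0.565 = 18604 + 3390 = 21994
Net migration: 60–79 − 380 → 23283; 80+ − 290 → 21704
Giving 4551 / 7200 / 11431 / 23283 / 21704.
— Period 2 —
Births: 7200 × 0.373 = 2686
20–39: 4551 × 0.96 = 4369
40–59: 7200 × 0.937 = 6746
60–79: 11431 × 0.939 = 10734
80+: 23283 × 0.921 + 21704 × 0.565 = 21444 + 12263 = 33707
Net migration: 60–79 − 380 → 10354; 80+ − 290 → 33417
Giving 2686 / 4369 / 6746 / 10354 / 33417.
Total: 71100 → 57572; change = -13528; percentage change = -19.0%

-19.0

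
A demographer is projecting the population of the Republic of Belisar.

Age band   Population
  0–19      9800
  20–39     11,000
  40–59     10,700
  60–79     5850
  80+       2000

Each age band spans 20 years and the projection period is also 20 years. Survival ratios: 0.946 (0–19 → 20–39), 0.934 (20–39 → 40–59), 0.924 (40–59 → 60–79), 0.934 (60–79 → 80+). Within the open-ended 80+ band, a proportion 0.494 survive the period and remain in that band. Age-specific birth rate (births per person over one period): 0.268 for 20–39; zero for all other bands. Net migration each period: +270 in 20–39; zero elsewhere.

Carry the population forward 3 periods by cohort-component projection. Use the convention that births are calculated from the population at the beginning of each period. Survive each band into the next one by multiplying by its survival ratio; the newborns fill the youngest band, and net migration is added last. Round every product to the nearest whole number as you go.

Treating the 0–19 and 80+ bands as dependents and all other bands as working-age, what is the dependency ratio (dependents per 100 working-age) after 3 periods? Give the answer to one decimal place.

Period 1:
Births: 11000 × 0.268 = 2948
20–39: 9800 × 0.946 = 9271
40–59: 11000 × 0.934 = 10274
60–79: 10700 × 0.924 = 9887
80+: 5850 × 0.934 + 2000 × 0.494 = 5464 + 988 = 6452
Net migration: 20–39 + 270 → 9541
Population now: 0–19=2948, 20–39=9541, 40–59=10274, 60–79=9887, 80+=6452
Period 2:
Births: 9541 × 0.268 = 2557
20–39: 2948 × 0.946 = 2789
40–59: 9541 × 0.934 = 8911
60–79: 10274 × 0.924 = 9493
80+: 9887 × 0.934 + 6452 × 0.494 = 9234 + 3187 = 12421
Net migration: 20–39 + 270 → 3059
Population now: 0–19=2557, 20–39=3059, 40–59=8911, 60–79=9493, 80+=12421
Period 3:
Births: 3059 × 0.268 = 820
20–39: 2557 × 0.946 = 2419
40–59: 3059 × 0.934 = 2857
60–79: 8911 × 0.924 = 8234
80+: 9493 × 0.934 + 12421 × 0.494 = 8866 + 6136 = 15002
Net migration: 20–39 + 270 → 2689
Population now: 0–19=820, 20–39=2689, 40–59=2857, 60–79=8234, 80+=15002
Dependents (band 0–19 + band 80+) = 820 + 15002 = 15822; working-age = 13780; ratio = 15822/13780 × 100 = 114.8

114.8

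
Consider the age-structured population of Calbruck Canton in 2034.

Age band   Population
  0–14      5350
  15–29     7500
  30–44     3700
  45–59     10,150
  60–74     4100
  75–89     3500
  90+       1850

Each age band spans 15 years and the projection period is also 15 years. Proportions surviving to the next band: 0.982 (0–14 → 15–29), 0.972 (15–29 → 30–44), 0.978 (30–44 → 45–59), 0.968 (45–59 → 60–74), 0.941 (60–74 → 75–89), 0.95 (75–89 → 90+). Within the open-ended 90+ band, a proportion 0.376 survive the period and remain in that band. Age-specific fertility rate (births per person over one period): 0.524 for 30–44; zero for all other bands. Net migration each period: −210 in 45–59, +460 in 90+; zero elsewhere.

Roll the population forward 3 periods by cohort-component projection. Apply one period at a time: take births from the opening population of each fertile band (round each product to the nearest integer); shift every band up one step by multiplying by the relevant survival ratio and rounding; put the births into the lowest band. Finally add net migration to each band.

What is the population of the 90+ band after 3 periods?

11428

After projecting period 1:
Births: 3700 × 0.524 = 1939
15–29: 5350 × 0.982 = 5254
30–44: 7500 × 0.972 = 7290
45–59: 3700 × 0.978 = 3619
60–74: 10150 × 0.968 = 9825
75–89: 4100 × 0.941 = 3858
90+: 3500 × 0.95 + 1850 × 0.376 = 3325 + 696 = 4021
Net migration: 45–59 − 210 → 3409; 90+ + 460 → 4481
Population now: 0–14=1939, 15–29=5254, 30–44=7290, 45–59=3409, 60–74=9825, 75–89=3858, 90+=4481
After projecting period 2:
Births: 7290 × 0.524 = 3820
15–29: 1939 × 0.982 = 1904
30–44: 5254 × 0.972 = 5107
45–59: 7290 × 0.978 = 7130
60–74: 3409 × 0.968 = 3300
75–89: 9825 × 0.941 = 9245
90+: 3858 × 0.95 + 4481 × 0.376 = 3665 + 1685 = 5350
Net migration: 45–59 − 210 → 6920; 90+ + 460 → 5810
Population now: 0–14=3820, 15–29=1904, 30–44=5107, 45–59=6920, 60–74=3300, 75–89=9245, 90+=5810
After projecting period 3:
Births: 5107 × 0.524 = 2676
15–29: 3820 × 0.982 = 3751
30–44: 1904 × 0.972 = 1851
45–59: 5107 × 0.978 = 4995
60–74: 6920 × 0.968 = 6699
75–89: 3300 × 0.941 = 3105
90+: 9245 × 0.95 + 5810 × 0.376 = 8783 + 2185 = 10968
Net migration: 45–59 − 210 → 4785; 90+ + 460 → 11428
Population now: 0–14=2676, 15–29=3751, 30–44=1851, 45–59=4785, 60–74=6699, 75–89=3105, 90+=11428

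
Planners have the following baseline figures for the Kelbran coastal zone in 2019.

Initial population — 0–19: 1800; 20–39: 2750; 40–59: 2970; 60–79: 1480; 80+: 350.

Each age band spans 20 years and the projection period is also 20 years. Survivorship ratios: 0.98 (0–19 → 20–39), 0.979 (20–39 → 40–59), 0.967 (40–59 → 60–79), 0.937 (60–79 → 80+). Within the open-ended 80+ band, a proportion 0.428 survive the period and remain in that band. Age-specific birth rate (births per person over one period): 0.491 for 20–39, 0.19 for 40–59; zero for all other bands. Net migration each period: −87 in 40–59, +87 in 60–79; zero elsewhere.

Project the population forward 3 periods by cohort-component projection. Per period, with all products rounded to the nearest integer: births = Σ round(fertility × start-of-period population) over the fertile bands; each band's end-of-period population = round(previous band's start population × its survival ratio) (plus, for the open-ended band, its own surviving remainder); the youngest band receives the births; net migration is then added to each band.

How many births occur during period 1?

Numbering the bands 1..5 from youngest to oldest:
— Period 1 —
Births: 2750 × 0.491 = 1350 ; 2970 × 0.19 = 564 ⇒ total 1914
Band 2: 1800 × 0.98 = 1764
Band 3: 2750 × 0.979 = 2692
Band 4: 2970 × 0.967 = 2872
Band 5: 1480 × 0.937 + 350 × 0.428 = 1387 + 150 = 1537
Net migration: Band 3 − 87 → 2605; Band 4 + 87 → 2959
Population now: 0–19=1914, 20–39=1764, 40–59=2605, 60–79=2959, 80+=1537

1914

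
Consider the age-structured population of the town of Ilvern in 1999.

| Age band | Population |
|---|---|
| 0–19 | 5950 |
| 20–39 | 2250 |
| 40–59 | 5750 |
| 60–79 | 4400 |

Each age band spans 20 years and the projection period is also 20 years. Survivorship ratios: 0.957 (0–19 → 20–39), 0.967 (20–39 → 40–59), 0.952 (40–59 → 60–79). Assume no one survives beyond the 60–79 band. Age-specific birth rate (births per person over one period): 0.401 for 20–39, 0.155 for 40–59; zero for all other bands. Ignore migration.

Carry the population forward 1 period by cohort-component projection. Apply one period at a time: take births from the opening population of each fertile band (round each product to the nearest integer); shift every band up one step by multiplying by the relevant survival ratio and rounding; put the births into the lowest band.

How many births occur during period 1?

1793

Call the bands 1 to 4, youngest first.
After projecting period 1:
Births: 2250 * 0.401 = 902 ; 5750 * 0.155 = 891 — total 1793
Band 2: 5950 * 0.957 = 5694
Band 3: 2250 * 0.967 = 2176
Band 4: 5750 * 0.952 = 5474
Giving 1793 / 5694 / 2176 / 5474.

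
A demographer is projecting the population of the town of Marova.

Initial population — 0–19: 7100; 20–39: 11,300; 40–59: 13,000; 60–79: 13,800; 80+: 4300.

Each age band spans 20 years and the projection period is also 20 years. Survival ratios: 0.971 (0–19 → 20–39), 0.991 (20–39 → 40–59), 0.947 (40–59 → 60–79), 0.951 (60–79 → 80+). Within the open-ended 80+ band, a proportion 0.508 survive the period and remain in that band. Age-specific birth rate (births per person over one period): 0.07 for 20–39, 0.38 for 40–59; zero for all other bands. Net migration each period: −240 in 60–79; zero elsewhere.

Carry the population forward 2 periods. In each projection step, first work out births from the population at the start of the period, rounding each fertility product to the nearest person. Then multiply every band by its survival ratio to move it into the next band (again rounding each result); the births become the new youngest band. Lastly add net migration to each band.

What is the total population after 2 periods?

Let band 1 be 0–19 through band 5 = 80+.
Period 1.
Births: 11300 × 0.07 = 791, 13000 × 0.38 = 4940 → total 5731
Band 2: 7100 × 0.971 = 6894
Band 3: 11300 × 0.991 = 11198
Band 4: 13000 × 0.947 = 12311
Band 5: 13800 × 0.951 + 4300 × 0.508 = 13124 + 2184 = 15308
Net migration: Band 4 − 240 → 12071
End of period: [5731, 6894, 11198, 12071, 15308]
Period 2.
Births: 6894 × 0.07 = 483, 11198 × 0.38 = 4255 → total 4738
Band 2: 5731 × 0.971 = 5565
Band 3: 6894 × 0.991 = 6832
Band 4: 11198 × 0.947 = 10605
Band 5: 12071 × 0.951 + 15308 × 0.508 = 11480 + 7776 = 19256
Net migration: Band 4 − 240 → 10365
End of period: [4738, 5565, 6832, 10365, 19256]
Total after period 2: 4738 + 5565 + 6832 + 10365 + 19256 = 46756

46756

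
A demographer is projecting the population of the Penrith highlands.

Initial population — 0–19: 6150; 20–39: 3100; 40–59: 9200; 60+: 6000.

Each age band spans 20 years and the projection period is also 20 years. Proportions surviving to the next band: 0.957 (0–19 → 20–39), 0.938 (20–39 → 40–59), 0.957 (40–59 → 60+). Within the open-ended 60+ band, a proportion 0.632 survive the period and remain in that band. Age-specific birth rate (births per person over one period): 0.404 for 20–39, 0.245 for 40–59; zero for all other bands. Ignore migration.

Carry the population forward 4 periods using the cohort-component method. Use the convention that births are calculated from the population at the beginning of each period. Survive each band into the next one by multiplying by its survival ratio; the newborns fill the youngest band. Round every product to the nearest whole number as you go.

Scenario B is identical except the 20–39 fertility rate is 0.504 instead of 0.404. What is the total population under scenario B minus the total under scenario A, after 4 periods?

1909

Period 1.
Births: 3100 × 0.404 = 1252  |  9200 × 0.245 = 2254 → 3506
20–39: 6150 × 0.957 = 5886
40–59: 3100 × 0.938 = 2908
60+: 9200 × 0.957 + 6000 × 0.632 = 8804 + 3792 = 12596
Population now: 0–19=3506, 20–39=5886, 40–59=2908, 60+=12596
Period 2.
Births: 5886 × 0.404 = 2378  |  2908 × 0.245 = 712 → 3090
20–39: 3506 × 0.957 = 3355
40–59: 5886 × 0.938 = 5521
60+: 2908 × 0.957 + 12596 × 0.632 = 2783 + 7961 = 10744
Population now: 0–19=3090, 20–39=3355, 40–59=5521, 60+=10744
Period 3.
Births: 3355 × 0.404 = 1355  |  5521 × 0.245 = 1353 → 2708
20–39: 3090 × 0.957 = 2957
40–59: 3355 × 0.938 = 3147
60+: 5521 × 0.957 + 10744 × 0.632 = 5284 + 6790 = 12074
Population now: 0–19=2708, 20–39=2957, 40–59=3147, 60+=12074
Period 4.
Births: 2957 × 0.404 = 1195  |  3147 × 0.245 = 771 → 1966
20–39: 2708 × 0.957 = 2592
40–59: 2957 × 0.938 = 2774
60+: 3147 × 0.957 + 12074 × 0.632 = 3012 + 7631 = 10643
Population now: 0–19=1966, 20–39=2592, 40–59=2774, 60+=10643
Scenario A total after 4 periods: 17975
Scenario B projection —
Period 1.
Births: 3100 × 0.504 = 1562  |  9200 × 0.245 = 2254 → 3816
20–39: 6150 × 0.957 = 5886
40–59: 3100 × 0.938 = 2908
60+: 9200 × 0.957 + 6000 × 0.632 = 8804 + 3792 = 12596
Population now: 0–19=3816, 20–39=5886, 40–59=2908, 60+=12596
Period 2.
Births: 5886 × 0.504 = 2967  |  2908 × 0.245 = 712 → 3679
20–39: 3816 × 0.957 = 3652
40–59: 5886 × 0.938 = 5521
60+: 2908 × 0.957 + 12596 × 0.632 = 2783 + 7961 = 10744
Population now: 0–19=3679, 20–39=3652, 40–59=5521, 60+=10744
Period 3.
Births: 3652 × 0.504 = 1841  |  5521 × 0.245 = 1353 → 3194
20–39: 3679 × 0.957 = 3521
40–59: 3652 × 0.938 = 3426
60+: 5521 × 0.957 + 10744 × 0.632 = 5284 + 6790 = 12074
Population now: 0–19=3194, 20–39=3521, 40–59=3426, 60+=12074
Period 4.
Births: 3521 × 0.504 = 1775  |  3426 × 0.245 = 839 → 2614
20–39: 3194 × 0.957 = 3057
40–59: 3521 × 0.938 = 3303
60+: 3426 × 0.957 + 12074 × 0.632 = 3279 + 7631 = 10910
Population now: 0–19=2614, 20–39=3057, 40–59=3303, 60+=10910
Scenario B total after 4 periods: 19884
Difference B − A = 19884 − 17975 = 1909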